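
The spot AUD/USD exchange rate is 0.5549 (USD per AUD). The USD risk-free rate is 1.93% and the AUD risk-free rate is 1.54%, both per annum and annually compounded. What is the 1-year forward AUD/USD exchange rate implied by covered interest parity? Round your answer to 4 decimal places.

By covered interest parity, F = S · (1+r_USD)^T / (1+r_AUD)^T
= 0.5549 × 1.019300 / 1.015400 = 0.5549 × 1.003841
F = 0.5570 USD per AUD

0.5570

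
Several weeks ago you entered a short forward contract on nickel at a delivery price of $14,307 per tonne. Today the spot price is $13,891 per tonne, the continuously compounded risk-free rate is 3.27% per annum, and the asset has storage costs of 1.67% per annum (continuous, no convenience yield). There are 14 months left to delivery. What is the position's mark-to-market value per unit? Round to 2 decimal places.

Current fair forward for the remaining 14 months: F = S·e^((r + u)·T), (r + u) = 0.0327 + 0.0167 = 0.0494
F = 13891 · e^(0.0494 × 14/12) = 13891 × 1.05932650 = 14715.1044
Value of long forward = (F − K)·e^(−rT) = (14715.1044 − 14307) · e^(−0.0327·14/12)
= 408.1044 × 0.96256854 = 392.83
Short position value = −(long value) = -$392.83

-$392.83 per tonne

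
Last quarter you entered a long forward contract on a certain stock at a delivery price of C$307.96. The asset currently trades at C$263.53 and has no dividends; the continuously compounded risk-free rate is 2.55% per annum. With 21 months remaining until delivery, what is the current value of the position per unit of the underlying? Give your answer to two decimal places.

-C$30.99

Current fair forward for the remaining 21 months: F = S·e^(r·T), r = 0.0255
F = 263.53 · e^(0.0255 × 21/12) = 263.53 × 1.045636 = 275.5565
Value of long forward = (F − K)·e^(−rT) = (275.5565 − 307.96) · e^(−0.0255·21/12)
= -32.4035 × 0.956356 = -30.99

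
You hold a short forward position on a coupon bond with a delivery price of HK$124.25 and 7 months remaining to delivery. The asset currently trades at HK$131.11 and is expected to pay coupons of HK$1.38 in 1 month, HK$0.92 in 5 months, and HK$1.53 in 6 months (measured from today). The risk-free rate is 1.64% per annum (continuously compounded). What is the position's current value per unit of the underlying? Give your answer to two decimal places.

-HK$4.23

PV(remaining coupons) I = 1.38·e^(−0.0164·1/12) + 0.92·e^(−0.0164·5/12) + 1.53·e^(−0.0164·6/12) = 3.8094
Current forward F = (S − I)·e^(rT) = (131.11 − 3.8094)·e^(0.0164·7/12) = 127.3006 × 1.009613 = 128.5243
Value (long) = (F − K)·e^(−rT) = (128.5243 − 124.25) × 0.990479 = 4.2336
Short position value = −(long value) = -HK$4.23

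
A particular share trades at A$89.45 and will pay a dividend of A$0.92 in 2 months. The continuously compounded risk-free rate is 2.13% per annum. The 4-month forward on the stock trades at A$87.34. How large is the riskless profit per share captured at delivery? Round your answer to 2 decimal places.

A$1.82 per share

PV(dividends) I = 0.92·e^(−0.0213·2/12) = 0.9167
Fair forward F* = (S − I)·e^(rT) = (89.45 − 0.9167)·e^0.007100 = 88.5333 × 1.007125 = 89.1641
Market A$87.34 < fair 89.1641: forward underpriced → reverse cash-and-carry (short the stock, invest proceeds at r, pay the dividends, go long the forward).
Profit at T = |F_mkt − F*| = |87.34 − 89.1641| = A$1.82 per share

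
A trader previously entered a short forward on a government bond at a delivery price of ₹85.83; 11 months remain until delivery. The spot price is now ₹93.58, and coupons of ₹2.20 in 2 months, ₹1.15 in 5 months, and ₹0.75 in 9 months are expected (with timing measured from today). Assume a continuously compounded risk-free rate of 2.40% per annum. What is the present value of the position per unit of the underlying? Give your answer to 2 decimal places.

PV(remaining coupons) I = 2.20·e^(−0.0240·2/12) + 1.15·e^(−0.0240·5/12) + 0.75·e^(−0.0240·9/12) = 4.0664
Current forward F = (S − I)·e^(rT) = (93.58 − 4.0664)·e^(0.0240·11/12) = 89.5136 × 1.022244 = 91.5047
Value (long) = (F − K)·e^(−rT) = (91.5047 − 85.83) × 0.978240 = 5.5512
Short position value = −(long value) = -₹5.55

-₹5.55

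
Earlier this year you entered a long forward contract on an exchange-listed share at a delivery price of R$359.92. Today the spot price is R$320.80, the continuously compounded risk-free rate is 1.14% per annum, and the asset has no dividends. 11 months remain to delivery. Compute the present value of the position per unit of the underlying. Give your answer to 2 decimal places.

Current fair forward for the remaining 11 months: F = S·e^(r·T), r = 0.0114
F = 320.80 · e^(0.0114 × 11/12) = 320.80 × 1.010505 = 324.1700
Value of long forward = (F − K)·e^(−rT) = (324.1700 − 359.92) · e^(−0.0114·11/12)
= -35.7500 × 0.989604 = -35.38

-R$35.38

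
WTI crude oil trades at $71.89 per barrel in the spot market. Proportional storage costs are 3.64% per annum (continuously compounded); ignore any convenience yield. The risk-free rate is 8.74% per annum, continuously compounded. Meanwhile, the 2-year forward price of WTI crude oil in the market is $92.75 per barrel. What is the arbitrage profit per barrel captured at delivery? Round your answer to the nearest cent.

$0.66 per barrel

Fair forward: F* = S·e^(carry·T), with carry = (r + u) = 0.0874 + 0.0364 = 0.1238
F* = 71.89 · e^(0.1238 × 2) = 71.89 · e^0.247600 = 71.89 × 1.280947 = $92.0873
Market $92.75 > fair $92.0873: forward overpriced → cash-and-carry (buy spot, short the forward).
At maturity, profit = |F_mkt − F*| = |92.75 − 92.0873| = $0.66 per barrel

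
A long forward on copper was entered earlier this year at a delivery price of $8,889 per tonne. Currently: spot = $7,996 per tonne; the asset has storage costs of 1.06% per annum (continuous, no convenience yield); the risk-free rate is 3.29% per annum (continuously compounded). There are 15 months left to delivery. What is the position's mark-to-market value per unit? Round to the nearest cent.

-$428.20 per tonne

Current fair forward for the remaining 15 months: F = S·e^((r + u)·T), (r + u) = 0.0329 + 0.0106 = 0.0435
F = 7996 · e^(0.0435 × 15/12) = 7996 × 1.05588048 = 8442.8203
Value of long forward = (F − K)·e^(−rT) = (8442.8203 − 8889) · e^(−0.0329·15/12)
= -446.1797 × 0.95970916 = -428.20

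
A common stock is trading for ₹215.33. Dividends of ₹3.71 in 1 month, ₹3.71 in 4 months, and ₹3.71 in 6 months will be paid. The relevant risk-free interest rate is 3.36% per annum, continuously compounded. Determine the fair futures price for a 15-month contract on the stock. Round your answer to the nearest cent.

PV(dividends) I = 3.71·e^(−0.0336·1/12) + 3.71·e^(−0.0336·4/12) + 3.71·e^(−0.0336·6/12)
I = 3.6996 + 3.6687 + 3.6482 = 11.0165
F = (S − I)·e^(rT) = (215.33 − 11.0165) · e^(0.0336·15/12)
= 204.3135 · e^0.042000 = 204.3135 × 1.042894 = ₹213.08

₹213.08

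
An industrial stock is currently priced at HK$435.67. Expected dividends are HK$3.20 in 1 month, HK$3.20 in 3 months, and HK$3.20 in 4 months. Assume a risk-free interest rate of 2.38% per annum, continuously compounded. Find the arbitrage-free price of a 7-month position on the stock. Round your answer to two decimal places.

HK$432.08

PV(dividends) I = 3.20·e^(−0.0238·1/12) + 3.20·e^(−0.0238·3/12) + 3.20·e^(−0.0238·4/12)
I = 3.1937 + 3.1810 + 3.1747 = 9.5494
F = (S − I)·e^(rT) = (435.67 − 9.5494) · e^(0.0238·7/12)
= 426.1206 · e^0.013883 = 426.1206 × 1.013980 = HK$432.08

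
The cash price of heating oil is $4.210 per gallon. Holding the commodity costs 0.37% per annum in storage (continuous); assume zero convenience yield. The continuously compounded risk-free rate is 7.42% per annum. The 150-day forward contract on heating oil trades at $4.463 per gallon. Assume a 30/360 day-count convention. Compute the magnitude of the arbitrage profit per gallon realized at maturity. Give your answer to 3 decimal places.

Fair forward: F* = S·e^(carry·T), with carry = (r + u) = 0.0742 + 0.0037 = 0.0779
F* = 4.210 · e^(0.0779 × 150/360) = 4.210 · e^0.032458 = 4.210 × 1.032991 = $4.3489
Market $4.463 > fair $4.3489: forward overpriced → cash-and-carry (buy spot, short the forward).
At maturity, profit = |F_mkt − F*| = |4.463 − 4.3489| = $0.114 per gallon

$0.114 per gallon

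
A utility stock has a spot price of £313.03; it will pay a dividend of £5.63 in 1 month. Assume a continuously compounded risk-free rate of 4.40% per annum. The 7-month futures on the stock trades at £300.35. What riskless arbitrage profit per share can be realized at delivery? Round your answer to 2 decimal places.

PV(dividends) I = 5.63·e^(−0.0440·1/12) = 5.6094
Fair futures F* = (S − I)·e^(rT) = (313.03 − 5.6094)·e^0.025667 = 307.4206 × 1.025999 = 315.4132
Market £300.35 < fair 315.4132: forward underpriced → reverse cash-and-carry (short the stock, invest proceeds at r, pay the dividends, go long the forward).
Profit at T = |F_mkt − F*| = |300.35 − 315.4132| = £15.06 per share

£15.06 per share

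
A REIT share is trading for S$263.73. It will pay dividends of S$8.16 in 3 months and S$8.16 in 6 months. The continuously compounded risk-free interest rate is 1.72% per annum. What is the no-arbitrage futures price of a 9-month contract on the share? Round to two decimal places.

S$250.73

PV(dividends) I = 8.16·e^(−0.0172·3/12) + 8.16·e^(−0.0172·6/12)
I = 8.1250 + 8.0901 = 16.2151
F = (S − I)·e^(rT) = (263.73 − 16.2151) · e^(0.0172·9/12)
= 247.5149 · e^0.012900 = 247.5149 × 1.012984 = S$250.73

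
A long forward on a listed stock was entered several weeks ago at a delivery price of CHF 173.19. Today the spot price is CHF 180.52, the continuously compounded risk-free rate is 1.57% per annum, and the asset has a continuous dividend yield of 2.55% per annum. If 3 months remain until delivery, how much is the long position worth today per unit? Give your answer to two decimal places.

Current fair forward for the remaining 3 months: F = S·e^((r − q)·T), (r − q) = 0.0157 − 0.0255 = -0.0098
F = 180.52 · e^(-0.0098 × 3/12) = 180.52 × 0.997553 = 180.0783
Value of long forward = (F − K)·e^(−rT) = (180.0783 − 173.19) · e^(−0.0157·3/12)
= 6.8883 × 0.996083 = 6.86

CHF 6.86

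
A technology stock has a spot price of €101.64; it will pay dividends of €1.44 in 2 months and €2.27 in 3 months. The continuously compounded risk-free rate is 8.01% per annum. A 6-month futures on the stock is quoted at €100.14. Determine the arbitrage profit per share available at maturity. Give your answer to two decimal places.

€1.86 per share

PV(dividends) I = 1.44·e^(−0.0801·2/12) + 2.27·e^(−0.0801·3/12) = 3.6459
Fair futures F* = (S − I)·e^(rT) = (101.64 − 3.6459)·e^0.040050 = 97.9941 × 1.040863 = 101.9984
Market €100.14 < fair 101.9984: forward underpriced → reverse cash-and-carry (short the stock, invest proceeds at r, pay the dividends, go long the forward).
Profit at T = |F_mkt − F*| = |100.14 − 101.9984| = €1.86 per share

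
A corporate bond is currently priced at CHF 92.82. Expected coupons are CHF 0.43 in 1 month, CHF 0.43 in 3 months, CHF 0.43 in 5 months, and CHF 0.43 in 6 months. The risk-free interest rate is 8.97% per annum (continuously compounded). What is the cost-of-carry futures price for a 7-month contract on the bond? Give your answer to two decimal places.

PV(coupons) I = 0.43·e^(−0.0897·1/12) + 0.43·e^(−0.0897·3/12) + 0.43·e^(−0.0897·5/12) + 0.43·e^(−0.0897·6/12)
I = 0.4268 + 0.4205 + 0.4142 + 0.4111 = 1.6726
F = (S − I)·e^(rT) = (92.82 − 1.6726) · e^(0.0897·7/12)
= 91.1474 · e^0.052325 = 91.1474 × 1.053718 = CHF 96.04

CHF 96.04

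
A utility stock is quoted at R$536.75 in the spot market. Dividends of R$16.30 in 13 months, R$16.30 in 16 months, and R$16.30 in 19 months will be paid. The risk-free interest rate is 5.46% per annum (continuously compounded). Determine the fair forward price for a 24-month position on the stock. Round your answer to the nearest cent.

R$547.97

PV(dividends) I = 16.30·e^(−0.0546·13/12) + 16.30·e^(−0.0546·16/12) + 16.30·e^(−0.0546·19/12)
I = 15.3638 + 15.1555 + 14.9501 = 45.4694
F = (S − I)·e^(rT) = (536.75 − 45.4694) · e^(0.0546·24/12)
= 491.2806 · e^0.109200 = 491.2806 × 1.115385 = R$547.97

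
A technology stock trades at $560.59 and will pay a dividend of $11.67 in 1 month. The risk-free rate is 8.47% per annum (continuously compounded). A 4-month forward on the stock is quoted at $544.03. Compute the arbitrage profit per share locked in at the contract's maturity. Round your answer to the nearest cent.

$20.69 per share

PV(dividends) I = 11.67·e^(−0.0847·1/12) = 11.5879
Fair forward F* = (S − I)·e^(rT) = (560.59 − 11.5879)·e^0.028233 = 549.0021 × 1.028635 = 564.7228
Market $544.03 < fair 564.7228: forward underpriced → reverse cash-and-carry (short the stock, invest proceeds at r, pay the dividends, go long the forward).
Profit at T = |F_mkt − F*| = |544.03 − 564.7228| = $20.69 per share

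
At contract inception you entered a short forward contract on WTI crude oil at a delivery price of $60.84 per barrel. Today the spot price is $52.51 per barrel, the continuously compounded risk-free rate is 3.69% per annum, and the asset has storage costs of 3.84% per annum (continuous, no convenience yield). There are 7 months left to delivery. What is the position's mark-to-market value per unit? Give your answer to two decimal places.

$5.84 per barrel

Current fair forward for the remaining 7 months: F = S·e^((r + u)·T), (r + u) = 0.0369 + 0.0384 = 0.0753
F = 52.51 · e^(0.0753 × 7/12) = 52.51 × 1.044904 = 54.8679
Value of long forward = (F − K)·e^(−rT) = (54.8679 − 60.84) · e^(−0.0369·7/12)
= -5.9721 × 0.978705 = -5.84
Short position value = −(long value) = $5.84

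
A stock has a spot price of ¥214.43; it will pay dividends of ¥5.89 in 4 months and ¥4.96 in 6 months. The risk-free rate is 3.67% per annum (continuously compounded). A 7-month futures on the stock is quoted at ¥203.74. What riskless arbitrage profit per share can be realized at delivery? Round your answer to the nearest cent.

¥4.41 per share

PV(dividends) I = 5.89·e^(−0.0367·4/12) + 4.96·e^(−0.0367·6/12) = 10.6882
Fair futures F* = (S − I)·e^(rT) = (214.43 − 10.6882)·e^0.021408 = 203.7418 × 1.021639 = 208.1506
Market ¥203.74 < fair 208.1506: forward underpriced → reverse cash-and-carry (short the stock, invest proceeds at r, pay the dividends, go long the forward).
Profit at T = |F_mkt − F*| = |203.74 − 208.1506| = ¥4.41 per share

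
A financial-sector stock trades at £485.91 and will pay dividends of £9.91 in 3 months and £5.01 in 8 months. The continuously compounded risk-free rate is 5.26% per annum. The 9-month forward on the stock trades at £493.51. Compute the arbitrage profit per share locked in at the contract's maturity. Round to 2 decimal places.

£3.25 per share

PV(dividends) I = 9.91·e^(−0.0526·3/12) + 5.01·e^(−0.0526·8/12) = 14.6179
Fair forward F* = (S − I)·e^(rT) = (485.91 − 14.6179)·e^0.039450 = 471.2921 × 1.040238 = 490.2560
Market £493.51 > fair 490.2560: forward overpriced → cash-and-carry (borrow at r, buy the stock and collect the dividends, short the forward).
Profit at T = |F_mkt − F*| = |493.51 − 490.2560| = £3.25 per share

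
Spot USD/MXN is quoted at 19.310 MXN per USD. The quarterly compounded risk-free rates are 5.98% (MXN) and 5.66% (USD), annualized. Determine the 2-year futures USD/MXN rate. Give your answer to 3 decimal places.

19.432

By covered interest parity, F = S · (1+r_MXN/4)^(4T) / (1+r_USD/4)^(4T)
= 19.310 × 1.126049 / 1.118968 = 19.310 × 1.006328
F = 19.432 MXN per USD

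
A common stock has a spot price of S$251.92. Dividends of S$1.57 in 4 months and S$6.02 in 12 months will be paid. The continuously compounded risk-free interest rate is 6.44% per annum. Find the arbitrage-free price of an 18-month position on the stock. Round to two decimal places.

PV(dividends) I = 1.57·e^(−0.0644·4/12) + 6.02·e^(−0.0644·12/12)
I = 1.5367 + 5.6445 = 7.1812
F = (S − I)·e^(rT) = (251.92 − 7.1812) · e^(0.0644·18/12)
= 244.7388 · e^0.096600 = 244.7388 × 1.101420 = S$269.56

S$269.56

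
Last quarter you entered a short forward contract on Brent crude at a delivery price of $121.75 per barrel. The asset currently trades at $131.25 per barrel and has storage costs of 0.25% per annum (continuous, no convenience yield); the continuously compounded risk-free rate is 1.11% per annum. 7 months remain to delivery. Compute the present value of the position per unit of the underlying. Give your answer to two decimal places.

-$10.48 per barrel

Current fair forward for the remaining 7 months: F = S·e^((r + u)·T), (r + u) = 0.0111 + 0.0025 = 0.0136
F = 131.25 · e^(0.0136 × 7/12) = 131.25 × 1.007965 = 132.2954
Value of long forward = (F − K)·e^(−rT) = (132.2954 − 121.75) · e^(−0.0111·7/12)
= 10.5454 × 0.993546 = 10.48
Short position value = −(long value) = -$10.48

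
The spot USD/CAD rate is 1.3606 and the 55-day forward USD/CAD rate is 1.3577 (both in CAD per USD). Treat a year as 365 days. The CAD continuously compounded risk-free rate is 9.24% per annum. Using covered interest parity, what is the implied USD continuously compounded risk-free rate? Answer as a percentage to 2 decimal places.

F = S·e^((r_CAD − r_USD)T) ⇒ r_USD = r_CAD − ln(F/S)/T
ln(1.3577/1.3606) = -0.002134; /(55/365) = -0.014162
r_USD = 0.0924 + 0.014162 = 0.106562
r_USD = 10.66%

10.66%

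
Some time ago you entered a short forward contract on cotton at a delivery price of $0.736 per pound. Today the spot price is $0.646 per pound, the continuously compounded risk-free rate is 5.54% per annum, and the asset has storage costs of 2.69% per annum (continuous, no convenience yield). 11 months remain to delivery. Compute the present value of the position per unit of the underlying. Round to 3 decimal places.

Current fair forward for the remaining 11 months: F = S·e^((r + u)·T), (r + u) = 0.0554 + 0.0269 = 0.0823
F = 0.646 · e^(0.0823 × 11/12) = 0.646 × 1.078360 = 0.6966
Value of long forward = (F − K)·e^(−rT) = (0.6966 − 0.736) · e^(−0.0554·11/12)
= -0.0394 × 0.950485 = -0.037
Short position value = −(long value) = $0.037

$0.037 per pound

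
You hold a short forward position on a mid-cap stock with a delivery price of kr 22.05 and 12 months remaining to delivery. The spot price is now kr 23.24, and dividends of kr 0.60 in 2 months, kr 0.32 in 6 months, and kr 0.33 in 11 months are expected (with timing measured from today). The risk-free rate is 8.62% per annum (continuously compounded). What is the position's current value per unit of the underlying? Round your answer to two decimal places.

-kr 1.81

PV(remaining dividends) I = 0.60·e^(−0.0862·2/12) + 0.32·e^(−0.0862·6/12) + 0.33·e^(−0.0862·11/12) = 1.2029
Current forward F = (S − I)·e^(rT) = (23.24 − 1.2029)·e^(0.0862·12/12) = 22.0371 × 1.090024 = 24.0210
Value (long) = (F − K)·e^(−rT) = (24.0210 − 22.05) × 0.917411 = 1.8082
Short position value = −(long value) = -kr 1.81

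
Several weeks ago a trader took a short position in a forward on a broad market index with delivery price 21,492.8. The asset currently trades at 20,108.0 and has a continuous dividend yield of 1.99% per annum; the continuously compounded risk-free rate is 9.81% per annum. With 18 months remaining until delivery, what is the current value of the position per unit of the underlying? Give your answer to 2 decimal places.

Current fair forward for the remaining 18 months: F = S·e^((r − q)·T), (r − q) = 0.0981 − 0.0199 = 0.0782
F = 20108.0 · e^(0.0782 × 18/12) = 20108.0 × 1.12445672 = 22610.5757
Value of long forward = (F − K)·e^(−rT) = (22610.5757 − 21492.8) · e^(−0.0981·18/12)
= 1117.7757 × 0.86316449 = 964.82
Short position value = −(long value) = -964.82

-964.82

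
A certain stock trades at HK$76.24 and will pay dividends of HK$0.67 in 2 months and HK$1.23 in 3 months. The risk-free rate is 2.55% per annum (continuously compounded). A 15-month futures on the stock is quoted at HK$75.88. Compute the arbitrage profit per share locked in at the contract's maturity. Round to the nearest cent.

PV(dividends) I = 0.67·e^(−0.0255·2/12) + 1.23·e^(−0.0255·3/12) = 1.8893
Fair futures F* = (S − I)·e^(rT) = (76.24 − 1.8893)·e^0.031875 = 74.3507 × 1.032388 = 76.7588
Market HK$75.88 < fair 76.7588: forward underpriced → reverse cash-and-carry (short the stock, invest proceeds at r, pay the dividends, go long the forward).
Profit at T = |F_mkt − F*| = |75.88 − 76.7588| = HK$0.88 per share

HK$0.88 per share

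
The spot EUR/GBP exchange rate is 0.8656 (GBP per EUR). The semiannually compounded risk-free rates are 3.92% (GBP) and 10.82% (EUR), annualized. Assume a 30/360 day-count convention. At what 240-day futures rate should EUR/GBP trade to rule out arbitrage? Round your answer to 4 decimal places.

0.8280

By covered interest parity, F = S · (1+r_GBP/2)^(2T) / (1+r_EUR/2)^(2T)
= 0.8656 × 1.026218 / 1.072776 = 0.8656 × 0.956600
F = 0.8280 GBP per EUR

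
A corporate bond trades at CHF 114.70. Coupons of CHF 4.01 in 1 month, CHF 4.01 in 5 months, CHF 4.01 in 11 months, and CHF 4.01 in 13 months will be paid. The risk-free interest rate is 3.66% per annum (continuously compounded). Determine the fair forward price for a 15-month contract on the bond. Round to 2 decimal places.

CHF 103.66

PV(coupons) I = 4.01·e^(−0.0366·1/12) + 4.01·e^(−0.0366·5/12) + 4.01·e^(−0.0366·11/12) + 4.01·e^(−0.0366·13/12)
I = 3.9978 + 3.9493 + 3.8777 + 3.8541 = 15.6789
F = (S − I)·e^(rT) = (114.70 − 15.6789) · e^(0.0366·15/12)
= 99.0211 · e^0.045750 = 99.0211 × 1.046813 = CHF 103.66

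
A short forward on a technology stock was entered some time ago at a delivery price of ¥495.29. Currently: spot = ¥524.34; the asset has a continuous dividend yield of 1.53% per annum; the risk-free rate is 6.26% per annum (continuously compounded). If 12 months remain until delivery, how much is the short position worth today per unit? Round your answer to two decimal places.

-¥51.14

Current fair forward for the remaining 12 months: F = S·e^((r − q)·T), (r − q) = 0.0626 − 0.0153 = 0.0473
F = 524.34 · e^(0.0473 × 12/12) = 524.34 × 1.048436 = 549.7369
Value of long forward = (F − K)·e^(−rT) = (549.7369 − 495.29) · e^(−0.0626·12/12)
= 54.4469 × 0.939319 = 51.14
Short position value = −(long value) = -¥51.14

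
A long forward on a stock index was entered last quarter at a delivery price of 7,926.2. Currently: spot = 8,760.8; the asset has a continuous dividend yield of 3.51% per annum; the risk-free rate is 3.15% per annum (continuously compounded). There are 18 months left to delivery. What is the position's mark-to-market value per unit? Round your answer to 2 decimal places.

751.08

Current fair forward for the remaining 18 months: F = S·e^((r − q)·T), (r − q) = 0.0315 − 0.0351 = -0.0036
F = 8760.8 · e^(-0.0036 × 18/12) = 8760.8 × 0.99461455 = 8713.6191
Value of long forward = (F − K)·e^(−rT) = (8713.6191 − 7926.2) · e^(−0.0315·18/12)
= 787.4191 × 0.95384891 = 751.08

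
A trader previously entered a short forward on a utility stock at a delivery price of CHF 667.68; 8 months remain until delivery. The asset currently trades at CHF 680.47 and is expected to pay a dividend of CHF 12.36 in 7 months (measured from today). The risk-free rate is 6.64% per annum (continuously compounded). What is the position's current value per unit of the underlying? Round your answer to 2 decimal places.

PV(remaining dividends) I = 12.36·e^(−0.0664·7/12) = 11.8904
Current forward F = (S − I)·e^(rT) = (680.47 − 11.8904)·e^(0.0664·8/12) = 668.5796 × 1.045261 = 698.8402
Value (long) = (F − K)·e^(−rT) = (698.8402 − 667.68) × 0.956699 = 29.8109
Short position value = −(long value) = -CHF 29.81

-CHF 29.81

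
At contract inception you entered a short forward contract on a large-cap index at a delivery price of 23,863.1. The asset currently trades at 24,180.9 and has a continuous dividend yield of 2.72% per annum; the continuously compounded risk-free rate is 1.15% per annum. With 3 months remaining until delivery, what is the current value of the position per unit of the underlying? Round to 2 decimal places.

-222.44

Current fair forward for the remaining 3 months: F = S·e^((r − q)·T), (r − q) = 0.0115 − 0.0272 = -0.0157
F = 24180.9 · e^(-0.0157 × 3/12) = 24180.9 × 0.99608269 = 24086.1759
Value of long forward = (F − K)·e^(−rT) = (24086.1759 − 23863.1) · e^(−0.0115·3/12)
= 223.0759 × 0.99712913 = 222.44
Short position value = −(long value) = -222.44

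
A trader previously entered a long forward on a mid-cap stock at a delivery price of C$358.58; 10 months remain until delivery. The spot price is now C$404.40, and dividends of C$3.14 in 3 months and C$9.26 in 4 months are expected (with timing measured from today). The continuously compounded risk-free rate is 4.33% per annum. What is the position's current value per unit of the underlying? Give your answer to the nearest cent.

PV(remaining dividends) I = 3.14·e^(−0.0433·3/12) + 9.26·e^(−0.0433·4/12) = 12.2335
Current forward F = (S − I)·e^(rT) = (404.40 − 12.2335)·e^(0.0433·10/12) = 392.1665 × 1.036742 = 406.5755
Value (long) = (F − K)·e^(−rT) = (406.5755 − 358.58) × 0.964560 = 46.2945
Value = C$46.29

C$46.29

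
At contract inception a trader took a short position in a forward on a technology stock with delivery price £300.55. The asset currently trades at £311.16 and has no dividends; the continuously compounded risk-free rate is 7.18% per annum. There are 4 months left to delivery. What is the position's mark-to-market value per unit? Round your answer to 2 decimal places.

Current fair forward for the remaining 4 months: F = S·e^(r·T), r = 0.0718
F = 311.16 · e^(0.0718 × 4/12) = 311.16 × 1.024222 = 318.6969
Value of long forward = (F − K)·e^(−rT) = (318.6969 − 300.55) · e^(−0.0718·4/12)
= 18.1469 × 0.976351 = 17.72
Short position value = −(long value) = -£17.72

-£17.72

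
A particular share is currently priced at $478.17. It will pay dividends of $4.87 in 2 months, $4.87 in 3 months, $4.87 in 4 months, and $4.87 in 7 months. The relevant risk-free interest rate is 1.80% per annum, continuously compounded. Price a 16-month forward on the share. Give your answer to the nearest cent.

PV(dividends) I = 4.87·e^(−0.0180·2/12) + 4.87·e^(−0.0180·3/12) + 4.87·e^(−0.0180·4/12) + 4.87·e^(−0.0180·7/12)
I = 4.8554 + 4.8481 + 4.8409 + 4.8191 = 19.3635
F = (S − I)·e^(rT) = (478.17 − 19.3635) · e^(0.0180·16/12)
= 458.8065 · e^0.024000 = 458.8065 × 1.024290 = $469.95

$469.95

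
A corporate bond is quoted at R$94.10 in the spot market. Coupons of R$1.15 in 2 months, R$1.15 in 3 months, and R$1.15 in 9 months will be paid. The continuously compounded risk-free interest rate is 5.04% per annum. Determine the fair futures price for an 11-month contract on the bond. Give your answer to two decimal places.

PV(coupons) I = 1.15·e^(−0.0504·2/12) + 1.15·e^(−0.0504·3/12) + 1.15·e^(−0.0504·9/12)
I = 1.1404 + 1.1356 + 1.1073 = 3.3833
F = (S − I)·e^(rT) = (94.10 − 3.3833) · e^(0.0504·11/12)
= 90.7167 · e^0.046200 = 90.7167 × 1.047284 = R$95.01

R$95.01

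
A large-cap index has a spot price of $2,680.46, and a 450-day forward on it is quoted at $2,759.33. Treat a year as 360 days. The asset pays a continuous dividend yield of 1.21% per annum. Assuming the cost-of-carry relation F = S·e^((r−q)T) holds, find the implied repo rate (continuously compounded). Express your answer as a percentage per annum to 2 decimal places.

3.53%

From F = S·e^((r−q)T): (r − q) = ln(F/S)/T
ln(2759.33/2680.46) = ln(1.029424) = 0.028999
(r − q) = 0.028999 / (450/360) = 0.023199
r = ln(F/S)/T + q = 0.023199 + 0.0121 = 0.035299
r = 3.53%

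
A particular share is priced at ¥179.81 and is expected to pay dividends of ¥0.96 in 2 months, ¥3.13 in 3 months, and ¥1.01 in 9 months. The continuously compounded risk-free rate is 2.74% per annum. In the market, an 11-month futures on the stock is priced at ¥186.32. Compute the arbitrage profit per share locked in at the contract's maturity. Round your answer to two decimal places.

¥7.12 per share

PV(dividends) I = 0.96·e^(−0.0274·2/12) + 3.13·e^(−0.0274·3/12) + 1.01·e^(−0.0274·9/12) = 5.0537
Fair futures F* = (S − I)·e^(rT) = (179.81 − 5.0537)·e^0.025117 = 174.7563 × 1.025435 = 179.2012
Market ¥186.32 > fair 179.2012: forward overpriced → cash-and-carry (borrow at r, buy the stock and collect the dividends, short the forward).
Profit at T = |F_mkt − F*| = |186.32 − 179.2012| = ¥7.12 per share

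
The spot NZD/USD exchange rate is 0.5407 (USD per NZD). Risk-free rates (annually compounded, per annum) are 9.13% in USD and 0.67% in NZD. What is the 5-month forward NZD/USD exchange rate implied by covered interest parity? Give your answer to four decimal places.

By covered interest parity, F = S · (1+r_USD)^T / (1+r_NZD)^T
= 0.5407 × 1.037075 / 1.002786 = 0.5407 × 1.034194
F = 0.5592 USD per NZD

0.5592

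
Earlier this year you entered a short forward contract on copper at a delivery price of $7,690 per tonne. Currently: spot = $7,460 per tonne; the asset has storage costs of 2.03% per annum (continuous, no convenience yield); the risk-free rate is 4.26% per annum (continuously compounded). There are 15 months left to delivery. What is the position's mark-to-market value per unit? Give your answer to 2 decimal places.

-$360.50 per tonne

Current fair forward for the remaining 15 months: F = S·e^((r + u)·T), (r + u) = 0.0426 + 0.0203 = 0.0629
F = 7460 · e^(0.0629 × 15/12) = 7460 × 1.08179857 = 8070.2173
Value of long forward = (F − K)·e^(−rT) = (8070.2173 − 7690) · e^(−0.0426·15/12)
= 380.2173 × 0.94814295 = 360.50
Short position value = −(long value) = -$360.50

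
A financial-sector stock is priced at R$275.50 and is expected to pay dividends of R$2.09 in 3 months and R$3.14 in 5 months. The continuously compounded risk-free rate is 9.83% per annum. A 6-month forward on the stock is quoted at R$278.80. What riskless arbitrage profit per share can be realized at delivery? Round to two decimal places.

R$5.27 per share

PV(dividends) I = 2.09·e^(−0.0983·3/12) + 3.14·e^(−0.0983·5/12) = 5.0533
Fair forward F* = (S − I)·e^(rT) = (275.50 − 5.0533)·e^0.049150 = 270.4467 × 1.050378 = 284.0713
Market R$278.80 < fair 284.0713: forward underpriced → reverse cash-and-carry (short the stock, invest proceeds at r, pay the dividends, go long the forward).
Profit at T = |F_mkt − F*| = |278.80 − 284.0713| = R$5.27 per share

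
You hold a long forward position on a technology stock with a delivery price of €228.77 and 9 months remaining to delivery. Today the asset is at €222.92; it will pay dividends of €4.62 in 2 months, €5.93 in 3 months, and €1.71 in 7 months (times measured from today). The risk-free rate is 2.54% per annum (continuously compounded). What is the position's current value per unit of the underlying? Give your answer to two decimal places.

-€13.71

PV(remaining dividends) I = 4.62·e^(−0.0254·2/12) + 5.93·e^(−0.0254·3/12) + 1.71·e^(−0.0254·7/12) = 12.1778
Current forward F = (S − I)·e^(rT) = (222.92 − 12.1778)·e^(0.0254·9/12) = 210.7422 × 1.019233 = 214.7954
Value (long) = (F − K)·e^(−rT) = (214.7954 − 228.77) × 0.981130 = -13.7109
Value = -€13.71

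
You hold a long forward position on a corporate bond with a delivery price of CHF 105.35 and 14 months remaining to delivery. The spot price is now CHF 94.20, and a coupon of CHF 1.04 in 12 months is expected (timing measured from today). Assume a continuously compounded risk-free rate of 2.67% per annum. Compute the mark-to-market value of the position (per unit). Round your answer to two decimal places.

-CHF 8.93

PV(remaining coupons) I = 1.04·e^(−0.0267·12/12) = 1.0126
Current forward F = (S − I)·e^(rT) = (94.20 − 1.0126)·e^(0.0267·14/12) = 93.1874 × 1.031640 = 96.1358
Value (long) = (F − K)·e^(−rT) = (96.1358 − 105.35) × 0.969330 = -8.9316
Value = -CHF 8.93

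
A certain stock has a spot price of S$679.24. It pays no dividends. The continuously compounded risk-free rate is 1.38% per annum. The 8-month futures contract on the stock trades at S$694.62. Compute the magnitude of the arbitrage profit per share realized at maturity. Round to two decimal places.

Fair futures: F* = S·e^(carry·T), with carry = r = 0.0138
F* = 679.24 · e^(0.0138 × 8/12) = 679.24 · e^0.009200 = 679.24 × 1.009242 = S$685.5175
Market S$694.62 > fair S$685.5175: forward overpriced → cash-and-carry (buy spot, short the forward).
At maturity, profit = |F_mkt − F*| = |694.62 − 685.5175| = S$9.10 per share

S$9.10 per share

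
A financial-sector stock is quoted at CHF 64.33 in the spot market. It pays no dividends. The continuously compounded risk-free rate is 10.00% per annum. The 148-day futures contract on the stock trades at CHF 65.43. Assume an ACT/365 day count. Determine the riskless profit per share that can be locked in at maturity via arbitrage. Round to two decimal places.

CHF 1.56 per share

Fair futures: F* = S·e^(carry·T), with carry = r = 0.1000
F* = 64.33 · e^(0.1000 × 148/365) = 64.33 · e^0.040548 = 64.33 × 1.041381 = CHF 66.9920
Market CHF 65.43 < fair CHF 66.9920: forward underpriced → reverse cash-and-carry (short spot, go long the forward).
At maturity, profit = |F_mkt − F*| = |65.43 − 66.9920| = CHF 1.56 per share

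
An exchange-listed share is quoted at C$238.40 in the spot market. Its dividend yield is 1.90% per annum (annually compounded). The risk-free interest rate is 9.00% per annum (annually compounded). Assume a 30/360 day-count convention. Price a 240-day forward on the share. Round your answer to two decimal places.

C$249.35

F = S · (1+r)^T / (1+q)^T
= 238.40 × 1.059134 / 1.012627 = 238.40 × 1.045927
F = C$249.35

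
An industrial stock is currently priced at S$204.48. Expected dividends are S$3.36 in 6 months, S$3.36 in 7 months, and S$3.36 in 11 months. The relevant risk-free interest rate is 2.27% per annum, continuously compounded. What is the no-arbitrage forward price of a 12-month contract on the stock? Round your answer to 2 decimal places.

PV(dividends) I = 3.36·e^(−0.0227·6/12) + 3.36·e^(−0.0227·7/12) + 3.36·e^(−0.0227·11/12)
I = 3.3221 + 3.3158 + 3.2908 = 9.9287
F = (S − I)·e^(rT) = (204.48 − 9.9287) · e^(0.0227·12/12)
= 194.5513 · e^0.022700 = 194.5513 × 1.022960 = S$199.02

S$199.02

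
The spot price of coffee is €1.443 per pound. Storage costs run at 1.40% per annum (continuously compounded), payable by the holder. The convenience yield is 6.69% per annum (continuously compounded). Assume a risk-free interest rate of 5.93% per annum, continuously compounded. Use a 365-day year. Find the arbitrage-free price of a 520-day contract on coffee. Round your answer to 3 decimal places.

€1.456 per pound

Net carry = r + u − y = 0.0593 + 0.0140 − 0.0669 = 0.0064
F = S·e^((r+u−y)T) = 1.443 · e^(0.0064 × 520/365) = 1.443 · e^0.009118
= 1.443 × 1.009160 = €1.456 per pound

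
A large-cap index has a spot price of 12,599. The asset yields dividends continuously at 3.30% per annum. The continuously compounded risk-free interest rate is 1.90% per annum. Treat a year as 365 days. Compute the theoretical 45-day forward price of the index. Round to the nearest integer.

12,577

F = S·e^((r − q)T) = 12599 · e^((0.0190 − 0.0330) × 45/365)
= 12599 · e^-0.001726 = 12599 × 0.998275
F = 12,577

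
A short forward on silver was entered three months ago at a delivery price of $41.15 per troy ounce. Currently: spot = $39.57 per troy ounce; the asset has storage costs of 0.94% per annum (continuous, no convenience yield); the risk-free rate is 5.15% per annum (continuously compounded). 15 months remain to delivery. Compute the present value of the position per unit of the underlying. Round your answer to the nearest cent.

-$1.45 per troy ounce

Current fair forward for the remaining 15 months: F = S·e^((r + u)·T), (r + u) = 0.0515 + 0.0094 = 0.0609
F = 39.57 · e^(0.0609 × 15/12) = 39.57 × 1.079097 = 42.6999
Value of long forward = (F − K)·e^(−rT) = (42.6999 − 41.15) · e^(−0.0515·15/12)
= 1.5499 × 0.937653 = 1.45
Short position value = −(long value) = -$1.45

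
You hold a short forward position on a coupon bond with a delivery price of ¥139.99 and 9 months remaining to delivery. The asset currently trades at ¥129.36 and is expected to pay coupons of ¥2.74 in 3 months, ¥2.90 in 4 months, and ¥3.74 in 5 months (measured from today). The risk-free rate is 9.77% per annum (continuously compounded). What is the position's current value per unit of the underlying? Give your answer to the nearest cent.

PV(remaining coupons) I = 2.74·e^(−0.0977·3/12) + 2.90·e^(−0.0977·4/12) + 3.74·e^(−0.0977·5/12) = 9.0718
Current forward F = (S − I)·e^(rT) = (129.36 − 9.0718)·e^(0.0977·9/12) = 120.2882 × 1.076026 = 129.4332
Value (long) = (F − K)·e^(−rT) = (129.4332 − 139.99) × 0.929345 = -9.8109
Short position value = −(long value) = ¥9.81

¥9.81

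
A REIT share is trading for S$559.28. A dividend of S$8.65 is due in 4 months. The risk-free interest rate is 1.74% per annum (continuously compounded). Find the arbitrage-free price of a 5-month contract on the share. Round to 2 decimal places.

S$554.69

PV(dividends) I = 8.65·e^(−0.0174·4/12)
I = 8.6000
F = (S − I)·e^(rT) = (559.28 − 8.6000) · e^(0.0174·5/12)
= 550.6800 · e^0.007250 = 550.6800 × 1.007276 = S$554.69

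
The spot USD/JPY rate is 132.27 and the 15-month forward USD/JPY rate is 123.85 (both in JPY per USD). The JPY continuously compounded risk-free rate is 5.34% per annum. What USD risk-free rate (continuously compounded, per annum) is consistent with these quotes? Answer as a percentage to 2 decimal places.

F = S·e^((r_JPY − r_USD)T) ⇒ r_USD = r_JPY − ln(F/S)/T
ln(123.85/132.27) = -0.065774; /(15/12) = -0.052619
r_USD = 0.0534 + 0.052619 = 0.106019
r_USD = 10.60%

10.60%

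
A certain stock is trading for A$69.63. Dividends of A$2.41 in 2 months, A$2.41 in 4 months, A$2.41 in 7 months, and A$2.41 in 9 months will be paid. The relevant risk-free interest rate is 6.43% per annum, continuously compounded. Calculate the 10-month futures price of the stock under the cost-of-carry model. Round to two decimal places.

PV(dividends) I = 2.41·e^(−0.0643·2/12) + 2.41·e^(−0.0643·4/12) + 2.41·e^(−0.0643·7/12) + 2.41·e^(−0.0643·9/12)
I = 2.3843 + 2.3589 + 2.3213 + 2.2965 = 9.3610
F = (S − I)·e^(rT) = (69.63 − 9.3610) · e^(0.0643·10/12)
= 60.2690 · e^0.053583 = 60.2690 × 1.055045 = A$63.59

A$63.59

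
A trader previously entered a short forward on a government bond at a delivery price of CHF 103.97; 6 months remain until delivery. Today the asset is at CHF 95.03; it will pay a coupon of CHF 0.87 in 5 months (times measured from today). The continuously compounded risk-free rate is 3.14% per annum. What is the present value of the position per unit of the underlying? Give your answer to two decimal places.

CHF 8.18

PV(remaining coupons) I = 0.87·e^(−0.0314·5/12) = 0.8587
Current forward F = (S − I)·e^(rT) = (95.03 − 0.8587)·e^(0.0314·6/12) = 94.1713 × 1.015824 = 95.6615
Value (long) = (F − K)·e^(−rT) = (95.6615 − 103.97) × 0.984423 = -8.1791
Short position value = −(long value) = CHF 8.18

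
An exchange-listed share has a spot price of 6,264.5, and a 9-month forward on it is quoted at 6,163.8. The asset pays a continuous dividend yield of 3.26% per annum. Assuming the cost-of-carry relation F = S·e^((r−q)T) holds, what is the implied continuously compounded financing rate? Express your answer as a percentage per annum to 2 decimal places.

1.10%

From F = S·e^((r−q)T): (r − q) = ln(F/S)/T
ln(6163.8/6264.5) = ln(0.983925) = -0.016206
(r − q) = -0.016206 / (9/12) = -0.021608
r = ln(F/S)/T + q = -0.021608 + 0.0326 = 0.010992
r = 1.10%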